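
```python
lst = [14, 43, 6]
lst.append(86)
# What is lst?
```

[14, 43, 6, 86]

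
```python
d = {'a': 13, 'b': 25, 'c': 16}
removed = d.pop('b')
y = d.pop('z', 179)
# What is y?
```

After line 1: d = {'a': 13, 'b': 25, 'c': 16}
After line 2 (pop 'b' returns 25): d = {'a': 13, 'c': 16}, removed = 25
After line 3 (pop 'z' missing, returns default 179): d = {'a': 13, 'c': 16}, y = 179

179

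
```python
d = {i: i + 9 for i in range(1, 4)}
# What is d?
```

{1: 10, 2: 11, 3: 12}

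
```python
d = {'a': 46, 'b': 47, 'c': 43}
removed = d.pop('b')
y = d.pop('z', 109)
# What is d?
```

After line 1: d = {'a': 46, 'b': 47, 'c': 43}
After line 2 (pop 'b' returns 47): d = {'a': 46, 'c': 43}, removed = 47
After line 3 (pop 'z' missing, returns default 109): d = {'a': 46, 'c': 43}, y = 109

{'a': 46, 'c': 43}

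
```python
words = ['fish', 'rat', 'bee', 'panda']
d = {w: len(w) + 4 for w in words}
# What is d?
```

{'fish': 8, 'rat': 7, 'bee': 7, 'panda': 9}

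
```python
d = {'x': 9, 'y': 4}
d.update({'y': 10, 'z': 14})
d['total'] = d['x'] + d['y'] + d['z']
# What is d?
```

After line 1: d = {'x': 9, 'y': 4}
After line 2 (y overwritten, z added): d = {'x': 9, 'y': 10, 'z': 14}
After line 3 (total = 9 + 10 + 14 = 33): d = {'x': 9, 'y': 10, 'z': 14, 'total': 33}

{'x': 9, 'y': 10, 'z': 14, 'total': 33}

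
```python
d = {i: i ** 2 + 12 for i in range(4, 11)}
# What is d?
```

{4: 28, 5: 37, 6: 48, 7: 61, 8: 76, 9: 93, 10: 112}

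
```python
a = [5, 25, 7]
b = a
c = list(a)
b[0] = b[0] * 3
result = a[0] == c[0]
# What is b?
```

After line 1: a = [5, 25, 7]
After line 2 (b = a, alias): a = [5, 25, 7], b = [5, 25, 7]
After line 3 (c = list(a) is a copy, new object): c = [5, 25, 7]
After line 4 (b[0] = 5 * 3 = 15; mutates shared a/b): a = b = [15, 25, 7], c = [5, 25, 7]
After line 5 (a[0] = 15, c[0] = 5; result = False)

[15, 25, 7]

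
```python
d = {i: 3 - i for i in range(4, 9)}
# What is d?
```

{4: -1, 5: -2, 6: -3, 7: -4, 8: -5}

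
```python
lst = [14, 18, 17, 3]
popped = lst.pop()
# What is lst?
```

[14, 18, 17]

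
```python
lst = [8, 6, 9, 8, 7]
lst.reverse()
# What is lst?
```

[7, 8, 9, 6, 8]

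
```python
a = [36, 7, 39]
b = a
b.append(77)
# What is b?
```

After line 1: a = [36, 7, 39]
After line 2 (b = a is an alias, same object): a = [36, 7, 39], b = [36, 7, 39]
After line 3 (b.append mutates the shared list): a = [36, 7, 39, 77], b = [36, 7, 39, 77]

[36, 7, 39, 77]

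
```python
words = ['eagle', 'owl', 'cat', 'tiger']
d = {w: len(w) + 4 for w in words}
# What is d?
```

{'eagle': 9, 'owl': 7, 'cat': 7, 'tiger': 9}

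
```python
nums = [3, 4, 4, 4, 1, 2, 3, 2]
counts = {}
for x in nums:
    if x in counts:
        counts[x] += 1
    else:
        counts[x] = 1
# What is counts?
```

Initial: counts = {}, nums = [3, 4, 4, 4, 1, 2, 3, 2]
See 3: counts = {3: 1}
See 4: counts = {3: 1, 4: 1}
See 4: counts = {3: 1, 4: 2}
See 4: counts = {3: 1, 4: 3}
See 1: counts = {3: 1, 4: 3, 1: 1}
See 2: counts = {3: 1, 4: 3, 1: 1, 2: 1}
See 3: counts = {3: 2, 4: 3, 1: 1, 2: 1}
See 2: counts = {3: 2, 4: 3, 1: 1, 2: 2}

{3: 2, 4: 3, 1: 1, 2: 2}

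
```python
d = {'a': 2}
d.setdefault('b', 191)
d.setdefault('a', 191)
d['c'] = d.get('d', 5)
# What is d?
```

After line 1: d = {'a': 2}
After line 2 (setdefault adds 'b'=191): d = {'a': 2, 'b': 191}
After line 3 (setdefault 'a' no-op, already exists): d = {'a': 2, 'b': 191}
After line 4 (get('d', 5) returns default since 'd' not in d): d = {'a': 2, 'b': 191, 'c': 5}

{'a': 2, 'b': 191, 'c': 5}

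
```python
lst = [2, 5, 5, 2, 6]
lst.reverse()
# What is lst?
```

[6, 2, 5, 5, 2]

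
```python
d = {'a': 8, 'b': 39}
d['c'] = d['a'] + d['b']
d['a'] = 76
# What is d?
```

After line 1: d = {'a': 8, 'b': 39}
After line 2 (d['c'] = 8 + 39): d = {'a': 8, 'b': 39, 'c': 47}
After line 3: d = {'a': 76, 'b': 39, 'c': 47}

{'a': 76, 'b': 39, 'c': 47}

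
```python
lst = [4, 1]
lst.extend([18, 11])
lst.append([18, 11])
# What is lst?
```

After line 1: lst = [4, 1]
After line 2 (extend unpacks [18, 11]): lst = [4, 1, 18, 11]
After line 3 (append adds [18, 11] as single element): lst = [4, 1, 18, 11, [18, 11]]

[4, 1, 18, 11, [18, 11]]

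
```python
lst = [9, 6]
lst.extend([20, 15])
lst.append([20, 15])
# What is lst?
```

After line 1: lst = [9, 6]
After line 2 (extend unpacks [20, 15]): lst = [9, 6, 20, 15]
After line 3 (append adds [20, 15] as single element): lst = [9, 6, 20, 15, [20, 15]]

[9, 6, 20, 15, [20, 15]]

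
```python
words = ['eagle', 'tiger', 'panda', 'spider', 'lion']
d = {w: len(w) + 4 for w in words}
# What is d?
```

{'eagle': 9, 'tiger': 9, 'panda': 9, 'spider': 10, 'lion': 8}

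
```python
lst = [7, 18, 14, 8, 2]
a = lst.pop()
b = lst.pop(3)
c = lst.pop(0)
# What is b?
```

After line 1: lst = [7, 18, 14, 8, 2]
After line 2 (pop() -> a = 2): lst = [7, 18, 14, 8]
After line 3 (pop(3) -> b = 8): lst = [7, 18, 14]
After line 4 (pop(0) -> c = 7): lst = [18, 14]

8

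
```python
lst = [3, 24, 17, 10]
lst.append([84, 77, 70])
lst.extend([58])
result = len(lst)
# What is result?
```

After line 1: lst = [3, 24, 17, 10]
After line 2 (append adds [84, 77, 70] as single element): lst = [3, 24, 17, 10, [84, 77, 70]]
After line 3 (extend unpacks [58], adds 58): lst = [3, 24, 17, 10, [84, 77, 70], 58]
After line 4: result = len(lst) = 6

6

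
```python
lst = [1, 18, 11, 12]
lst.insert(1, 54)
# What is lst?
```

[1, 54, 18, 11, 12]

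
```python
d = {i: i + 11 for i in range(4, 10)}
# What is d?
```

{4: 15, 5: 16, 6: 17, 7: 18, 8: 19, 9: 20}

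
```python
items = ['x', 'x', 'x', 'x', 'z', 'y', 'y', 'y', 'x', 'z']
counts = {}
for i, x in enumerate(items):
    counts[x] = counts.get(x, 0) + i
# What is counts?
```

Initial: counts = {}, items = ['x', 'x', 'x', 'x', 'z', 'y', 'y', 'y', 'x', 'z']
i=0, x='x': counts = {'x': 0}
i=1, x='x': counts = {'x': 1}
i=2, x='x': counts = {'x': 3}
i=3, x='x': counts = {'x': 6}
i=4, x='z': counts = {'x': 6, 'z': 4}
i=5, x='y': counts = {'x': 6, 'z': 4, 'y': 5}
i=6, x='y': counts = {'x': 6, 'z': 4, 'y': 11}
i=7, x='y': counts = {'x': 6, 'z': 4, 'y': 18}
i=8, x='x': counts = {'x': 14, 'z': 4, 'y': 18}
i=9, x='z': counts = {'x': 14, 'z': 13, 'y': 18}

{'x': 14, 'z': 13, 'y': 18}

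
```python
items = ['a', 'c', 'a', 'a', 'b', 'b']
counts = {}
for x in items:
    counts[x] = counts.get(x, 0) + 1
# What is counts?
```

Initial: counts = {}, items = ['a', 'c', 'a', 'a', 'b', 'b']
See 'a': counts = {'a': 1}
See 'c': counts = {'a': 1, 'c': 1}
See 'a': counts = {'a': 2, 'c': 1}
See 'a': counts = {'a': 3, 'c': 1}
See 'b': counts = {'a': 3, 'c': 1, 'b': 1}
See 'b': counts = {'a': 3, 'c': 1, 'b': 2}

{'a': 3, 'c': 1, 'b': 2}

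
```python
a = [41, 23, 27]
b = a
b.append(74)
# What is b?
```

After line 1: a = [41, 23, 27]
After line 2 (b = a is an alias, same object): a = [41, 23, 27], b = [41, 23, 27]
After line 3 (b.append mutates the shared list): a = [41, 23, 27, 74], b = [41, 23, 27, 74]

[41, 23, 27, 74]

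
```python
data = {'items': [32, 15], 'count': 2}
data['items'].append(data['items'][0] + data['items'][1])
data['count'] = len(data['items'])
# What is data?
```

After line 1: data = {'items': [32, 15], 'count': 2}
After line 2 (append 32 + 15 = 47): data = {'items': [32, 15, 47], 'count': 2}
After line 3 (count = len(items) = 3): data = {'items': [32, 15, 47], 'count': 3}

{'items': [32, 15, 47], 'count': 3}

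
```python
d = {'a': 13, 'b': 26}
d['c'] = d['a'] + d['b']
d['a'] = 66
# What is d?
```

After line 1: d = {'a': 13, 'b': 26}
After line 2 (d['c'] = 13 + 26): d = {'a': 13, 'b': 26, 'c': 39}
After line 3: d = {'a': 66, 'b': 26, 'c': 39}

{'a': 66, 'b': 26, 'c': 39}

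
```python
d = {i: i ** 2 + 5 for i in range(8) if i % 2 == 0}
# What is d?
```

{0: 5, 2: 9, 4: 21, 6: 41}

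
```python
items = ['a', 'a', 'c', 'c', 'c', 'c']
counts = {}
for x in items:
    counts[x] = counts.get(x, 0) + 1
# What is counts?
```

Initial: counts = {}, items = ['a', 'a', 'c', 'c', 'c', 'c']
See 'a': counts = {'a': 1}
See 'a': counts = {'a': 2}
See 'c': counts = {'a': 2, 'c': 1}
See 'c': counts = {'a': 2, 'c': 2}
See 'c': counts = {'a': 2, 'c': 3}
See 'c': counts = {'a': 2, 'c': 4}

{'a': 2, 'c': 4}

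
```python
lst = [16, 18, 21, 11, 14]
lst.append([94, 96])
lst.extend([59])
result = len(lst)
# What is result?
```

After line 1: lst = [16, 18, 21, 11, 14]
After line 2 (append adds [94, 96] as single element): lst = [16, 18, 21, 11, 14, [94, 96]]
After line 3 (extend unpacks [59], adds 59): lst = [16, 18, 21, 11, 14, [94, 96], 59]
After line 4: result = len(lst) = 7

7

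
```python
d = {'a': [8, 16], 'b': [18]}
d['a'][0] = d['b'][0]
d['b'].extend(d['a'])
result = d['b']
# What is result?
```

After line 1: d = {'a': [8, 16], 'b': [18]}
After line 2 (a[0] = b[0] = 18): d = {'a': [18, 16], 'b': [18]}
After line 3 (b.extend(a) appends [18, 16]): d = {'a': [18, 16], 'b': [18, 18, 16]}
After line 4: result = d['b'] = [18, 18, 16]

[18, 18, 16]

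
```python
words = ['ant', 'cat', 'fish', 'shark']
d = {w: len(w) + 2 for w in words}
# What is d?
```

{'ant': 5, 'cat': 5, 'fish': 6, 'shark': 7}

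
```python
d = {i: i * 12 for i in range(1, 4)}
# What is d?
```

{1: 12, 2: 24, 3: 36}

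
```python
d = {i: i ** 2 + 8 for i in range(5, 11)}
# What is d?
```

{5: 33, 6: 44, 7: 57, 8: 72, 9: 89, 10: 108}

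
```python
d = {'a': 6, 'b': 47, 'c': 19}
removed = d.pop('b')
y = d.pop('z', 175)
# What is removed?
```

After line 1: d = {'a': 6, 'b': 47, 'c': 19}
After line 2 (pop 'b' returns 47): d = {'a': 6, 'c': 19}, removed = 47
After line 3 (pop 'z' missing, returns default 175): d = {'a': 6, 'c': 19}, y = 175

47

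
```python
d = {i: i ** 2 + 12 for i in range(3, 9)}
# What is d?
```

{3: 21, 4: 28, 5: 37, 6: 48, 7: 61, 8: 76}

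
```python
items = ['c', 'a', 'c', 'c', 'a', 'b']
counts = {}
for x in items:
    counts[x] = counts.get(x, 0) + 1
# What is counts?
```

Initial: counts = {}, items = ['c', 'a', 'c', 'c', 'a', 'b']
See 'c': counts = {'c': 1}
See 'a': counts = {'c': 1, 'a': 1}
See 'c': counts = {'c': 2, 'a': 1}
See 'c': counts = {'c': 3, 'a': 1}
See 'a': counts = {'c': 3, 'a': 2}
See 'b': counts = {'c': 3, 'a': 2, 'b': 1}

{'c': 3, 'a': 2, 'b': 1}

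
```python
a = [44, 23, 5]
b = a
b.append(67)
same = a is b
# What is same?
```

After line 1: a = [44, 23, 5]
After line 2 (b = a is an alias, same object): a = [44, 23, 5], b = [44, 23, 5]
After line 3 (b.append mutates the shared list): a = [44, 23, 5, 67], b = [44, 23, 5, 67]
After line 4 (same = a is b; same object -> True): same = True

True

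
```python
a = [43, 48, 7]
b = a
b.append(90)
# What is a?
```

After line 1: a = [43, 48, 7]
After line 2 (b = a is an alias, same object): a = [43, 48, 7], b = [43, 48, 7]
After line 3 (b.append mutates the shared list): a = [43, 48, 7, 90], b = [43, 48, 7, 90]

[43, 48, 7, 90]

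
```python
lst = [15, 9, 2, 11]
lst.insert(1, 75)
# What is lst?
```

[15, 75, 9, 2, 11]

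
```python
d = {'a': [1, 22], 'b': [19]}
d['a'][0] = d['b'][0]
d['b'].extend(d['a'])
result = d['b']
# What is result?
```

After line 1: d = {'a': [1, 22], 'b': [19]}
After line 2 (a[0] = b[0] = 19): d = {'a': [19, 22], 'b': [19]}
After line 3 (b.extend(a) appends [19, 22]): d = {'a': [19, 22], 'b': [19, 19, 22]}
After line 4: result = d['b'] = [19, 19, 22]

[19, 19, 22]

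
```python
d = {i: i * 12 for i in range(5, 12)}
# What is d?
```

{5: 60, 6: 72, 7: 84, 8: 96, 9: 108, 10: 120, 11: 132}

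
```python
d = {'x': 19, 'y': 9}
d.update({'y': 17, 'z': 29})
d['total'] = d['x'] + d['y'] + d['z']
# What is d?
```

After line 1: d = {'x': 19, 'y': 9}
After line 2 (y overwritten, z added): d = {'x': 19, 'y': 17, 'z': 29}
After line 3 (total = 19 + 17 + 29 = 65): d = {'x': 19, 'y': 17, 'z': 29, 'total': 65}

{'x': 19, 'y': 17, 'z': 29, 'total': 65}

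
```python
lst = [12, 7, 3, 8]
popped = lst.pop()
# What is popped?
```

8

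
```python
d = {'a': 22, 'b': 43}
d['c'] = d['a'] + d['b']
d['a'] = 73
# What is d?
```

After line 1: d = {'a': 22, 'b': 43}
After line 2 (d['c'] = 22 + 43): d = {'a': 22, 'b': 43, 'c': 65}
After line 3: d = {'a': 73, 'b': 43, 'c': 65}

{'a': 73, 'b': 43, 'c': 65}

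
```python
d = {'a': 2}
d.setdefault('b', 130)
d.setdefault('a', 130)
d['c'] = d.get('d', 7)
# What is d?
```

After line 1: d = {'a': 2}
After line 2 (setdefault adds 'b'=130): d = {'a': 2, 'b': 130}
After line 3 (setdefault 'a' no-op, already exists): d = {'a': 2, 'b': 130}
After line 4 (get('d', 7) returns default since 'd' not in d): d = {'a': 2, 'b': 130, 'c': 7}

{'a': 2, 'b': 130, 'c': 7}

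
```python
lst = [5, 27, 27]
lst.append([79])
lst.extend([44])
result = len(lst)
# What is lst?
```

After line 1: lst = [5, 27, 27]
After line 2 (append adds [79] as single element): lst = [5, 27, 27, [79]]
After line 3 (extend unpacks [44], adds 44): lst = [5, 27, 27, [79], 44]
After line 4: result = len(lst) = 5

[5, 27, 27, [79], 44]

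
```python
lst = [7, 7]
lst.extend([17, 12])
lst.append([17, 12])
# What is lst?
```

After line 1: lst = [7, 7]
After line 2 (extend unpacks [17, 12]): lst = [7, 7, 17, 12]
After line 3 (append adds [17, 12] as single element): lst = [7, 7, 17, 12, [17, 12]]

[7, 7, 17, 12, [17, 12]]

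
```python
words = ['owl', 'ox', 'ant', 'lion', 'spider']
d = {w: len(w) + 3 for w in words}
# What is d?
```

{'owl': 6, 'ox': 5, 'ant': 6, 'lion': 7, 'spider': 9}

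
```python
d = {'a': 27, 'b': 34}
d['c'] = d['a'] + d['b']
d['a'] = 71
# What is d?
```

After line 1: d = {'a': 27, 'b': 34}
After line 2 (d['c'] = 27 + 34): d = {'a': 27, 'b': 34, 'c': 61}
After line 3: d = {'a': 71, 'b': 34, 'c': 61}

{'a': 71, 'b': 34, 'c': 61}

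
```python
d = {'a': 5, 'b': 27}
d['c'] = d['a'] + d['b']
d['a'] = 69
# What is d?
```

After line 1: d = {'a': 5, 'b': 27}
After line 2 (d['c'] = 5 + 27): d = {'a': 5, 'b': 27, 'c': 32}
After line 3: d = {'a': 69, 'b': 27, 'c': 32}

{'a': 69, 'b': 27, 'c': 32}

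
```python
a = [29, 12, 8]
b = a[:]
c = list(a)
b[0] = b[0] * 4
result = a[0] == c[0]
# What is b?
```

After line 1: a = [29, 12, 8]
After line 2 (b = a[:], copy): a = [29, 12, 8], b = [29, 12, 8]
After line 3 (c = list(a) is a copy, new object): c = [29, 12, 8]
After line 4 (b[0] = 29 * 4 = 116; only b mutates (copy)): a = [29, 12, 8], b = [116, 12, 8], c = [29, 12, 8]
After line 5 (a[0] = 29, c[0] = 29; result = True)

[116, 12, 8]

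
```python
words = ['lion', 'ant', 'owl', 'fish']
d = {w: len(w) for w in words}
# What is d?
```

{'lion': 4, 'ant': 3, 'owl': 3, 'fish': 4}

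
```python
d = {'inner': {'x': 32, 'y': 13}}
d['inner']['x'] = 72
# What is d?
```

After line 1: d = {'inner': {'x': 32, 'y': 13}}
After line 2 (inner x overwritten): d = {'inner': {'x': 72, 'y': 13}}

{'inner': {'x': 72, 'y': 13}}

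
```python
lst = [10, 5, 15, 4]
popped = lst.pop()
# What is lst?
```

[10, 5, 15]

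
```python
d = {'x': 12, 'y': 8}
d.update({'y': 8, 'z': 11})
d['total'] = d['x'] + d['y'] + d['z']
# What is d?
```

After line 1: d = {'x': 12, 'y': 8}
After line 2 (y overwritten, z added): d = {'x': 12, 'y': 8, 'z': 11}
After line 3 (total = 12 + 8 + 11 = 31): d = {'x': 12, 'y': 8, 'z': 11, 'total': 31}

{'x': 12, 'y': 8, 'z': 11, 'total': 31}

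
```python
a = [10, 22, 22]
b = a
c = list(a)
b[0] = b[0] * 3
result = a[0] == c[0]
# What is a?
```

After line 1: a = [10, 22, 22]
After line 2 (b = a, alias): a = [10, 22, 22], b = [10, 22, 22]
After line 3 (c = list(a) is a copy, new object): c = [10, 22, 22]
After line 4 (b[0] = 10 * 3 = 30; mutates shared a/b): a = b = [30, 22, 22], c = [10, 22, 22]
After line 5 (a[0] = 30, c[0] = 10; result = False)

[30, 22, 22]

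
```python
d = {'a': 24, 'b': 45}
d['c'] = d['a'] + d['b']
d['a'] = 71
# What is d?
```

After line 1: d = {'a': 24, 'b': 45}
After line 2 (d['c'] = 24 + 45): d = {'a': 24, 'b': 45, 'c': 69}
After line 3: d = {'a': 71, 'b': 45, 'c': 69}

{'a': 71, 'b': 45, 'c': 69}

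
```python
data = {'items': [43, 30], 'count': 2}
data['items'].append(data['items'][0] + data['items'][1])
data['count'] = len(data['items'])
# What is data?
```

After line 1: data = {'items': [43, 30], 'count': 2}
After line 2 (append 43 + 30 = 73): data = {'items': [43, 30, 73], 'count': 2}
After line 3 (count = len(items) = 3): data = {'items': [43, 30, 73], 'count': 3}

{'items': [43, 30, 73], 'count': 3}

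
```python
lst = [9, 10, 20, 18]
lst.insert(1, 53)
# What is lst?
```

[9, 53, 10, 20, 18]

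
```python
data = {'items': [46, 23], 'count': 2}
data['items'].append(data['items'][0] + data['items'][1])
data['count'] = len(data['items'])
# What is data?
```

After line 1: data = {'items': [46, 23], 'count': 2}
After line 2 (append 46 + 23 = 69): data = {'items': [46, 23, 69], 'count': 2}
After line 3 (count = len(items) = 3): data = {'items': [46, 23, 69], 'count': 3}

{'items': [46, 23, 69], 'count': 3}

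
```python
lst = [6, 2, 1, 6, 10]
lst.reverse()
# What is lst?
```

[10, 6, 1, 2, 6]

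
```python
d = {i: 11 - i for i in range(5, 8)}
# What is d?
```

{5: 6, 6: 5, 7: 4}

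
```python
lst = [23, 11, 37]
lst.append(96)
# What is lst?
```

[23, 11, 37, 96]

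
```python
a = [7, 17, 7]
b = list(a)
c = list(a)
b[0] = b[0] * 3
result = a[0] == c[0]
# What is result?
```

After line 1: a = [7, 17, 7]
After line 2 (b = list(a), copy): a = [7, 17, 7], b = [7, 17, 7]
After line 3 (c = list(a) is a copy, new object): c = [7, 17, 7]
After line 4 (b[0] = 7 * 3 = 21; only b mutates (copy)): a = [7, 17, 7], b = [21, 17, 7], c = [7, 17, 7]
After line 5 (a[0] = 7, c[0] = 7; result = True)

True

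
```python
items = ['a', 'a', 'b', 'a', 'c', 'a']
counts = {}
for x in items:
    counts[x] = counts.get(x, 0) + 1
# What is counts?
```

Initial: counts = {}, items = ['a', 'a', 'b', 'a', 'c', 'a']
See 'a': counts = {'a': 1}
See 'a': counts = {'a': 2}
See 'b': counts = {'a': 2, 'b': 1}
See 'a': counts = {'a': 3, 'b': 1}
See 'c': counts = {'a': 3, 'b': 1, 'c': 1}
See 'a': counts = {'a': 4, 'b': 1, 'c': 1}

{'a': 4, 'b': 1, 'c': 1}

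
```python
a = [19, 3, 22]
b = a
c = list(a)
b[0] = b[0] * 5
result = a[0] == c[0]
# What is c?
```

After line 1: a = [19, 3, 22]
After line 2 (b = a, alias): a = [19, 3, 22], b = [19, 3, 22]
After line 3 (c = list(a) is a copy, new object): c = [19, 3, 22]
After line 4 (b[0] = 19 * 5 = 95; mutates shared a/b): a = b = [95, 3, 22], c = [19, 3, 22]
After line 5 (a[0] = 95, c[0] = 19; result = False)

[19, 3, 22]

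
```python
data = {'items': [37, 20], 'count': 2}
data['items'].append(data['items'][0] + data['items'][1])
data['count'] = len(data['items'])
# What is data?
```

After line 1: data = {'items': [37, 20], 'count': 2}
After line 2 (append 37 + 20 = 57): data = {'items': [37, 20, 57], 'count': 2}
After line 3 (count = len(items) = 3): data = {'items': [37, 20, 57], 'count': 3}

{'items': [37, 20, 57], 'count': 3}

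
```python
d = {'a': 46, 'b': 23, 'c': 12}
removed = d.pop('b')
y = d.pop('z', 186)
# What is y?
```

After line 1: d = {'a': 46, 'b': 23, 'c': 12}
After line 2 (pop 'b' returns 23): d = {'a': 46, 'c': 12}, removed = 23
After line 3 (pop 'z' missing, returns default 186): d = {'a': 46, 'c': 12}, y = 186

186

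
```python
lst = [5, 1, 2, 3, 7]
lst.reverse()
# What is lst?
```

[7, 3, 2, 1, 5]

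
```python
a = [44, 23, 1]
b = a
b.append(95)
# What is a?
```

After line 1: a = [44, 23, 1]
After line 2 (b = a is an alias, same object): a = [44, 23, 1], b = [44, 23, 1]
After line 3 (b.append mutates the shared list): a = [44, 23, 1, 95], b = [44, 23, 1, 95]

[44, 23, 1, 95]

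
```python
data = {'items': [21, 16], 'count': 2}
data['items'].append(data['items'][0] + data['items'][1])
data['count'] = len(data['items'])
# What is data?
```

After line 1: data = {'items': [21, 16], 'count': 2}
After line 2 (append 21 + 16 = 37): data = {'items': [21, 16, 37], 'count': 2}
After line 3 (count = len(items) = 3): data = {'items': [21, 16, 37], 'count': 3}

{'items': [21, 16, 37], 'count': 3}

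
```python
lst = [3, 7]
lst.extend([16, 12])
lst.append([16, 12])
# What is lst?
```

After line 1: lst = [3, 7]
After line 2 (extend unpacks [16, 12]): lst = [3, 7, 16, 12]
After line 3 (append adds [16, 12] as single element): lst = [3, 7, 16, 12, [16, 12]]

[3, 7, 16, 12, [16, 12]]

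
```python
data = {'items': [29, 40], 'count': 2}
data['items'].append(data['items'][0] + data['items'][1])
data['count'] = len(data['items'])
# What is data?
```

After line 1: data = {'items': [29, 40], 'count': 2}
After line 2 (append 29 + 40 = 69): data = {'items': [29, 40, 69], 'count': 2}
After line 3 (count = len(items) = 3): data = {'items': [29, 40, 69], 'count': 3}

{'items': [29, 40, 69], 'count': 3}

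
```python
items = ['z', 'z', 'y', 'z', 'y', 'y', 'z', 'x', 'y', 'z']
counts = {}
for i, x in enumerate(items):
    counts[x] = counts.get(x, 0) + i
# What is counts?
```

Initial: counts = {}, items = ['z', 'z', 'y', 'z', 'y', 'y', 'z', 'x', 'y', 'z']
i=0, x='z': counts = {'z': 0}
i=1, x='z': counts = {'z': 1}
i=2, x='y': counts = {'z': 1, 'y': 2}
i=3, x='z': counts = {'z': 4, 'y': 2}
i=4, x='y': counts = {'z': 4, 'y': 6}
i=5, x='y': counts = {'z': 4, 'y': 11}
i=6, x='z': counts = {'z': 10, 'y': 11}
i=7, x='x': counts = {'z': 10, 'y': 11, 'x': 7}
i=8, x='y': counts = {'z': 10, 'y': 19, 'x': 7}
i=9, x='z': counts = {'z': 19, 'y': 19, 'x': 7}

{'z': 19, 'y': 19, 'x': 7}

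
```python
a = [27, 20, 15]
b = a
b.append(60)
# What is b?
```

After line 1: a = [27, 20, 15]
After line 2 (b = a is an alias, same object): a = [27, 20, 15], b = [27, 20, 15]
After line 3 (b.append mutates the shared list): a = [27, 20, 15, 60], b = [27, 20, 15, 60]

[27, 20, 15, 60]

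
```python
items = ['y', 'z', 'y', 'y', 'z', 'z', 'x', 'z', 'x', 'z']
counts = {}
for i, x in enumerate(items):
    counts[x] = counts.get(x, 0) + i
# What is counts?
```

Initial: counts = {}, items = ['y', 'z', 'y', 'y', 'z', 'z', 'x', 'z', 'x', 'z']
i=0, x='y': counts = {'y': 0}
i=1, x='z': counts = {'y': 0, 'z': 1}
i=2, x='y': counts = {'y': 2, 'z': 1}
i=3, x='y': counts = {'y': 5, 'z': 1}
i=4, x='z': counts = {'y': 5, 'z': 5}
i=5, x='z': counts = {'y': 5, 'z': 10}
i=6, x='x': counts = {'y': 5, 'z': 10, 'x': 6}
i=7, x='z': counts = {'y': 5, 'z': 17, 'x': 6}
i=8, x='x': counts = {'y': 5, 'z': 17, 'x': 14}
i=9, x='z': counts = {'y': 5, 'z': 26, 'x': 14}

{'y': 5, 'z': 26, 'x': 14}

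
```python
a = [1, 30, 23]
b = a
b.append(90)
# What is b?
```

After line 1: a = [1, 30, 23]
After line 2 (b = a is an alias, same object): a = [1, 30, 23], b = [1, 30, 23]
After line 3 (b.append mutates the shared list): a = [1, 30, 23, 90], b = [1, 30, 23, 90]

[1, 30, 23, 90]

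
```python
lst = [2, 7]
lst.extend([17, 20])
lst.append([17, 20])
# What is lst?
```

After line 1: lst = [2, 7]
After line 2 (extend unpacks [17, 20]): lst = [2, 7, 17, 20]
After line 3 (append adds [17, 20] as single element): lst = [2, 7, 17, 20, [17, 20]]

[2, 7, 17, 20, [17, 20]]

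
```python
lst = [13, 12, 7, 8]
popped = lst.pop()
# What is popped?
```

8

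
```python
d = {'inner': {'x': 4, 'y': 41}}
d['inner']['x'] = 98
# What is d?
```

After line 1: d = {'inner': {'x': 4, 'y': 41}}
After line 2 (inner x overwritten): d = {'inner': {'x': 98, 'y': 41}}

{'inner': {'x': 98, 'y': 41}}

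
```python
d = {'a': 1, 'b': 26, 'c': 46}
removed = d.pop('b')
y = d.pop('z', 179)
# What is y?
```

After line 1: d = {'a': 1, 'b': 26, 'c': 46}
After line 2 (pop 'b' returns 26): d = {'a': 1, 'c': 46}, removed = 26
After line 3 (pop 'z' missing, returns default 179): d = {'a': 1, 'c': 46}, y = 179

179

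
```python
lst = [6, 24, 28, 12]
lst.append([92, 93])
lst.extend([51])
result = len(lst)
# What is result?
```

After line 1: lst = [6, 24, 28, 12]
After line 2 (append adds [92, 93] as single element): lst = [6, 24, 28, 12, [92, 93]]
After line 3 (extend unpacks [51], adds 51): lst = [6, 24, 28, 12, [92, 93], 51]
After line 4: result = len(lst) = 6

6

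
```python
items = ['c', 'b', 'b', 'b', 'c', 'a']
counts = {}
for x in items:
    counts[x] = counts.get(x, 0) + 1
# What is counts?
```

Initial: counts = {}, items = ['c', 'b', 'b', 'b', 'c', 'a']
See 'c': counts = {'c': 1}
See 'b': counts = {'c': 1, 'b': 1}
See 'b': counts = {'c': 1, 'b': 2}
See 'b': counts = {'c': 1, 'b': 3}
See 'c': counts = {'c': 2, 'b': 3}
See 'a': counts = {'c': 2, 'b': 3, 'a': 1}

{'c': 2, 'b': 3, 'a': 1}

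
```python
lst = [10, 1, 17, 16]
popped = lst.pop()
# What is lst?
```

[10, 1, 17]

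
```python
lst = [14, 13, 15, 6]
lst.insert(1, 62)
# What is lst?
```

[14, 62, 13, 15, 6]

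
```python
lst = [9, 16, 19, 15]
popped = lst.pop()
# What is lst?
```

[9, 16, 19]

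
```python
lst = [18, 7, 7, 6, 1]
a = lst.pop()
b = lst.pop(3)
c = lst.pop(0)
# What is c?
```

After line 1: lst = [18, 7, 7, 6, 1]
After line 2 (pop() -> a = 1): lst = [18, 7, 7, 6]
After line 3 (pop(3) -> b = 6): lst = [18, 7, 7]
After line 4 (pop(0) -> c = 18): lst = [7, 7]

18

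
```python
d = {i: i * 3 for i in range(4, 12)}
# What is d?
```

{4: 12, 5: 15, 6: 18, 7: 21, 8: 24, 9: 27, 10: 30, 11: 33}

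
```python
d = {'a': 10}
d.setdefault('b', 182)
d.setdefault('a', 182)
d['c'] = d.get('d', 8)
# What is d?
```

After line 1: d = {'a': 10}
After line 2 (setdefault adds 'b'=182): d = {'a': 10, 'b': 182}
After line 3 (setdefault 'a' no-op, already exists): d = {'a': 10, 'b': 182}
After line 4 (get('d', 8) returns default since 'd' not in d): d = {'a': 10, 'b': 182, 'c': 8}

{'a': 10, 'b': 182, 'c': 8}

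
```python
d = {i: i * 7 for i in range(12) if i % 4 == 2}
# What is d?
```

{2: 14, 6: 42, 10: 70}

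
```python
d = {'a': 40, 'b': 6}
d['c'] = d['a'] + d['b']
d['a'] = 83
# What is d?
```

After line 1: d = {'a': 40, 'b': 6}
After line 2 (d['c'] = 40 + 6): d = {'a': 40, 'b': 6, 'c': 46}
After line 3: d = {'a': 83, 'b': 6, 'c': 46}

{'a': 83, 'b': 6, 'c': 46}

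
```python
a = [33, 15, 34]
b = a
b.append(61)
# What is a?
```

After line 1: a = [33, 15, 34]
After line 2 (b = a is an alias, same object): a = [33, 15, 34], b = [33, 15, 34]
After line 3 (b.append mutates the shared list): a = [33, 15, 34, 61], b = [33, 15, 34, 61]

[33, 15, 34, 61]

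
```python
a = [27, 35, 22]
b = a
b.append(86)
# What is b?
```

After line 1: a = [27, 35, 22]
After line 2 (b = a is an alias, same object): a = [27, 35, 22], b = [27, 35, 22]
After line 3 (b.append mutates the shared list): a = [27, 35, 22, 86], b = [27, 35, 22, 86]

[27, 35, 22, 86]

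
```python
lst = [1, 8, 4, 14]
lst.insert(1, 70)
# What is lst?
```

[1, 70, 8, 4, 14]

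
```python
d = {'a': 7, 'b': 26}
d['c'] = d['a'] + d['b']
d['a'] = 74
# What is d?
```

After line 1: d = {'a': 7, 'b': 26}
After line 2 (d['c'] = 7 + 26): d = {'a': 7, 'b': 26, 'c': 33}
After line 3: d = {'a': 74, 'b': 26, 'c': 33}

{'a': 74, 'b': 26, 'c': 33}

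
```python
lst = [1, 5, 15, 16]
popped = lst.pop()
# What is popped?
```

16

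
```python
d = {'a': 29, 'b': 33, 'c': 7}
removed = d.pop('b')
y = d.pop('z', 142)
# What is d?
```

After line 1: d = {'a': 29, 'b': 33, 'c': 7}
After line 2 (pop 'b' returns 33): d = {'a': 29, 'c': 7}, removed = 33
After line 3 (pop 'z' missing, returns default 142): d = {'a': 29, 'c': 7}, y = 142

{'a': 29, 'c': 7}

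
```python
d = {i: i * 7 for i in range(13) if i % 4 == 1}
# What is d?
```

{1: 7, 5: 35, 9: 63}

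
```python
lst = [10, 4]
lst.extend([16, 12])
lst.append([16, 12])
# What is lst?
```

After line 1: lst = [10, 4]
After line 2 (extend unpacks [16, 12]): lst = [10, 4, 16, 12]
After line 3 (append adds [16, 12] as single element): lst = [10, 4, 16, 12, [16, 12]]

[10, 4, 16, 12, [16, 12]]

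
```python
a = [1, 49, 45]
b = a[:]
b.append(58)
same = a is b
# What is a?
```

After line 1: a = [1, 49, 45]
After line 2 (b = a[:] is a shallow copy, new object): a = [1, 49, 45], b = [1, 49, 45]
After line 3 (append only mutates b): a = [1, 49, 45], b = [1, 49, 45, 58]
After line 4 (same = a is b; different objects -> False): same = False

[1, 49, 45]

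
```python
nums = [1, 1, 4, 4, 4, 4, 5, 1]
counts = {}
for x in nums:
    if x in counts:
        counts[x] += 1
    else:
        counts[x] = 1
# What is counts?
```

Initial: counts = {}, nums = [1, 1, 4, 4, 4, 4, 5, 1]
See 1: counts = {1: 1}
See 1: counts = {1: 2}
See 4: counts = {1: 2, 4: 1}
See 4: counts = {1: 2, 4: 2}
See 4: counts = {1: 2, 4: 3}
See 4: counts = {1: 2, 4: 4}
See 5: counts = {1: 2, 4: 4, 5: 1}
See 1: counts = {1: 3, 4: 4, 5: 1}

{1: 3, 4: 4, 5: 1}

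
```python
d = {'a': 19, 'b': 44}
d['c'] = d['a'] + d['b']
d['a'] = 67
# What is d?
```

After line 1: d = {'a': 19, 'b': 44}
After line 2 (d['c'] = 19 + 44): d = {'a': 19, 'b': 44, 'c': 63}
After line 3: d = {'a': 67, 'b': 44, 'c': 63}

{'a': 67, 'b': 44, 'c': 63}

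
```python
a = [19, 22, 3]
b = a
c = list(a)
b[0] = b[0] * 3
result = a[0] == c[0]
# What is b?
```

After line 1: a = [19, 22, 3]
After line 2 (b = a, alias): a = [19, 22, 3], b = [19, 22, 3]
After line 3 (c = list(a) is a copy, new object): c = [19, 22, 3]
After line 4 (b[0] = 19 * 3 = 57; mutates shared a/b): a = b = [57, 22, 3], c = [19, 22, 3]
After line 5 (a[0] = 57, c[0] = 19; result = False)

[57, 22, 3]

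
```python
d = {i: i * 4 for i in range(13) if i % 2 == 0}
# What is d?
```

{0: 0, 2: 8, 4: 16, 6: 24, 8: 32, 10: 40, 12: 48}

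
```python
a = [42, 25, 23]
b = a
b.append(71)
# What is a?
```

After line 1: a = [42, 25, 23]
After line 2 (b = a is an alias, same object): a = [42, 25, 23], b = [42, 25, 23]
After line 3 (b.append mutates the shared list): a = [42, 25, 23, 71], b = [42, 25, 23, 71]

[42, 25, 23, 71]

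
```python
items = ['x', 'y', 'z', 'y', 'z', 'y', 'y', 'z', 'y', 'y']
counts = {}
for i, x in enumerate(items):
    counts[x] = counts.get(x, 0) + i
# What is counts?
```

Initial: counts = {}, items = ['x', 'y', 'z', 'y', 'z', 'y', 'y', 'z', 'y', 'y']
i=0, x='x': counts = {'x': 0}
i=1, x='y': counts = {'x': 0, 'y': 1}
i=2, x='z': counts = {'x': 0, 'y': 1, 'z': 2}
i=3, x='y': counts = {'x': 0, 'y': 4, 'z': 2}
i=4, x='z': counts = {'x': 0, 'y': 4, 'z': 6}
i=5, x='y': counts = {'x': 0, 'y': 9, 'z': 6}
i=6, x='y': counts = {'x': 0, 'y': 15, 'z': 6}
i=7, x='z': counts = {'x': 0, 'y': 15, 'z': 13}
i=8, x='y': counts = {'x': 0, 'y': 23, 'z': 13}
i=9, x='y': counts = {'x': 0, 'y': 32, 'z': 13}

{'x': 0, 'y': 32, 'z': 13}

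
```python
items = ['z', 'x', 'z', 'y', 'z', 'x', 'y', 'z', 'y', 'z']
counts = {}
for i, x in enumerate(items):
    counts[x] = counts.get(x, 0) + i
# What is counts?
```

Initial: counts = {}, items = ['z', 'x', 'z', 'y', 'z', 'x', 'y', 'z', 'y', 'z']
i=0, x='z': counts = {'z': 0}
i=1, x='x': counts = {'z': 0, 'x': 1}
i=2, x='z': counts = {'z': 2, 'x': 1}
i=3, x='y': counts = {'z': 2, 'x': 1, 'y': 3}
i=4, x='z': counts = {'z': 6, 'x': 1, 'y': 3}
i=5, x='x': counts = {'z': 6, 'x': 6, 'y': 3}
i=6, x='y': counts = {'z': 6, 'x': 6, 'y': 9}
i=7, x='z': counts = {'z': 13, 'x': 6, 'y': 9}
i=8, x='y': counts = {'z': 13, 'x': 6, 'y': 17}
i=9, x='z': counts = {'z': 22, 'x': 6, 'y': 17}

{'z': 22, 'x': 6, 'y': 17}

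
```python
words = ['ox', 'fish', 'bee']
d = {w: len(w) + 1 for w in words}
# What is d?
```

{'ox': 3, 'fish': 5, 'bee': 4}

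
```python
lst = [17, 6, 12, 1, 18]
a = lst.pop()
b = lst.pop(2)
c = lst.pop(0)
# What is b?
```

After line 1: lst = [17, 6, 12, 1, 18]
After line 2 (pop() -> a = 18): lst = [17, 6, 12, 1]
After line 3 (pop(2) -> b = 12): lst = [17, 6, 1]
After line 4 (pop(0) -> c = 17): lst = [6, 1]

12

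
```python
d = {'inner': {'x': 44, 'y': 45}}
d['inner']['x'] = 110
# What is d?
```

After line 1: d = {'inner': {'x': 44, 'y': 45}}
After line 2 (inner x overwritten): d = {'inner': {'x': 110, 'y': 45}}

{'inner': {'x': 110, 'y': 45}}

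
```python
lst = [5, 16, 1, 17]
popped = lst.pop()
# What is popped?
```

17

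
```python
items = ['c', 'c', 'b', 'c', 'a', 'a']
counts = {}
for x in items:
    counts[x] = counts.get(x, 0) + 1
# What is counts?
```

Initial: counts = {}, items = ['c', 'c', 'b', 'c', 'a', 'a']
See 'c': counts = {'c': 1}
See 'c': counts = {'c': 2}
See 'b': counts = {'c': 2, 'b': 1}
See 'c': counts = {'c': 3, 'b': 1}
See 'a': counts = {'c': 3, 'b': 1, 'a': 1}
See 'a': counts = {'c': 3, 'b': 1, 'a': 2}

{'c': 3, 'b': 1, 'a': 2}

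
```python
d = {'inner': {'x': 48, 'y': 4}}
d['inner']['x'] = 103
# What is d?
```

After line 1: d = {'inner': {'x': 48, 'y': 4}}
After line 2 (inner x overwritten): d = {'inner': {'x': 103, 'y': 4}}

{'inner': {'x': 103, 'y': 4}}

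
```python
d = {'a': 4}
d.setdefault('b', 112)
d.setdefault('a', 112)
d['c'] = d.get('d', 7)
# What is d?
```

After line 1: d = {'a': 4}
After line 2 (setdefault adds 'b'=112): d = {'a': 4, 'b': 112}
After line 3 (setdefault 'a' no-op, already exists): d = {'a': 4, 'b': 112}
After line 4 (get('d', 7) returns default since 'd' not in d): d = {'a': 4, 'b': 112, 'c': 7}

{'a': 4, 'b': 112, 'c': 7}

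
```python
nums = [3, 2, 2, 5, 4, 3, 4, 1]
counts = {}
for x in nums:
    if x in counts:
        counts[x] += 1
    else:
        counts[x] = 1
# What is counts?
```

Initial: counts = {}, nums = [3, 2, 2, 5, 4, 3, 4, 1]
See 3: counts = {3: 1}
See 2: counts = {3: 1, 2: 1}
See 2: counts = {3: 1, 2: 2}
See 5: counts = {3: 1, 2: 2, 5: 1}
See 4: counts = {3: 1, 2: 2, 5: 1, 4: 1}
See 3: counts = {3: 2, 2: 2, 5: 1, 4: 1}
See 4: counts = {3: 2, 2: 2, 5: 1, 4: 2}
See 1: counts = {3: 2, 2: 2, 5: 1, 4: 2, 1: 1}

{3: 2, 2: 2, 5: 1, 4: 2, 1: 1}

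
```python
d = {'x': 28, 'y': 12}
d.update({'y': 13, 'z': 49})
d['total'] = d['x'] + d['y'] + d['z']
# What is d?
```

After line 1: d = {'x': 28, 'y': 12}
After line 2 (y overwritten, z added): d = {'x': 28, 'y': 13, 'z': 49}
After line 3 (total = 28 + 13 + 49 = 90): d = {'x': 28, 'y': 13, 'z': 49, 'total': 90}

{'x': 28, 'y': 13, 'z': 49, 'total': 90}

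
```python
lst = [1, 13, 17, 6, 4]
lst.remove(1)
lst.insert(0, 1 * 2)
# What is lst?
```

After line 1: lst = [1, 13, 17, 6, 4]
After line 2 (remove first 1): lst = [13, 17, 6, 4]
After line 3 (insert 2 at index 0): lst = [2, 13, 17, 6, 4]

[2, 13, 17, 6, 4]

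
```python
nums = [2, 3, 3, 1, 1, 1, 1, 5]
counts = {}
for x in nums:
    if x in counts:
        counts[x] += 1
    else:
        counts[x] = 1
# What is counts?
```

Initial: counts = {}, nums = [2, 3, 3, 1, 1, 1, 1, 5]
See 2: counts = {2: 1}
See 3: counts = {2: 1, 3: 1}
See 3: counts = {2: 1, 3: 2}
See 1: counts = {2: 1, 3: 2, 1: 1}
See 1: counts = {2: 1, 3: 2, 1: 2}
See 1: counts = {2: 1, 3: 2, 1: 3}
See 1: counts = {2: 1, 3: 2, 1: 4}
See 5: counts = {2: 1, 3: 2, 1: 4, 5: 1}

{2: 1, 3: 2, 1: 4, 5: 1}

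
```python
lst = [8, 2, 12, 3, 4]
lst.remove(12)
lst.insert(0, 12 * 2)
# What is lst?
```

After line 1: lst = [8, 2, 12, 3, 4]
After line 2 (remove first 12): lst = [8, 2, 3, 4]
After line 3 (insert 24 at index 0): lst = [24, 8, 2, 3, 4]

[24, 8, 2, 3, 4]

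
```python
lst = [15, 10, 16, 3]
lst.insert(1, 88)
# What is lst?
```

[15, 88, 10, 16, 3]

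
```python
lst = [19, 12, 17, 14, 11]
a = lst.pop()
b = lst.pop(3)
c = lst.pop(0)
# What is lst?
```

After line 1: lst = [19, 12, 17, 14, 11]
After line 2 (pop() -> a = 11): lst = [19, 12, 17, 14]
After line 3 (pop(3) -> b = 14): lst = [19, 12, 17]
After line 4 (pop(0) -> c = 19): lst = [12, 17]

[12, 17]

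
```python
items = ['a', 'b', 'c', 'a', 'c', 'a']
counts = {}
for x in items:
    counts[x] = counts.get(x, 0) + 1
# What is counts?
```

Initial: counts = {}, items = ['a', 'b', 'c', 'a', 'c', 'a']
See 'a': counts = {'a': 1}
See 'b': counts = {'a': 1, 'b': 1}
See 'c': counts = {'a': 1, 'b': 1, 'c': 1}
See 'a': counts = {'a': 2, 'b': 1, 'c': 1}
See 'c': counts = {'a': 2, 'b': 1, 'c': 2}
See 'a': counts = {'a': 3, 'b': 1, 'c': 2}

{'a': 3, 'b': 1, 'c': 2}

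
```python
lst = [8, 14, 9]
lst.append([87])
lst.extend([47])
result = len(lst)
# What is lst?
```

After line 1: lst = [8, 14, 9]
After line 2 (append adds [87] as single element): lst = [8, 14, 9, [87]]
After line 3 (extend unpacks [47], adds 47): lst = [8, 14, 9, [87], 47]
After line 4: result = len(lst) = 5

[8, 14, 9, [87], 47]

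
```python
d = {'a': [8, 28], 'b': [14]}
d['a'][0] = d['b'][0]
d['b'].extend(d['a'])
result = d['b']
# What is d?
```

After line 1: d = {'a': [8, 28], 'b': [14]}
After line 2 (a[0] = b[0] = 14): d = {'a': [14, 28], 'b': [14]}
After line 3 (b.extend(a) appends [14, 28]): d = {'a': [14, 28], 'b': [14, 14, 28]}
After line 4: result = d['b'] = [14, 14, 28]

{'a': [14, 28], 'b': [14, 14, 28]}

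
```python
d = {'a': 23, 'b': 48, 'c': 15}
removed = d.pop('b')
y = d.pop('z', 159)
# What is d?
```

After line 1: d = {'a': 23, 'b': 48, 'c': 15}
After line 2 (pop 'b' returns 48): d = {'a': 23, 'c': 15}, removed = 48
After line 3 (pop 'z' missing, returns default 159): d = {'a': 23, 'c': 15}, y = 159

{'a': 23, 'c': 15}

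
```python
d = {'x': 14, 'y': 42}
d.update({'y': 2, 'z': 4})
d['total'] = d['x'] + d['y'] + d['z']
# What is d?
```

After line 1: d = {'x': 14, 'y': 42}
After line 2 (y overwritten, z added): d = {'x': 14, 'y': 2, 'z': 4}
After line 3 (total = 14 + 2 + 4 = 20): d = {'x': 14, 'y': 2, 'z': 4, 'total': 20}

{'x': 14, 'y': 2, 'z': 4, 'total': 20}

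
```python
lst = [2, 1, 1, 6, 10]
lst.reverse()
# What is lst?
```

[10, 6, 1, 1, 2]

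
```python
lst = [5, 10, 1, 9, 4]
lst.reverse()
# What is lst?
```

[4, 9, 1, 10, 5]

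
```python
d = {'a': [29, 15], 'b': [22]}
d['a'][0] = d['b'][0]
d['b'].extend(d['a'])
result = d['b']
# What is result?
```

After line 1: d = {'a': [29, 15], 'b': [22]}
After line 2 (a[0] = b[0] = 22): d = {'a': [22, 15], 'b': [22]}
After line 3 (b.extend(a) appends [22, 15]): d = {'a': [22, 15], 'b': [22, 22, 15]}
After line 4: result = d['b'] = [22, 22, 15]

[22, 22, 15]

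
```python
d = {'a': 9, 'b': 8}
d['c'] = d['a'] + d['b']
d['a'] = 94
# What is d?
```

After line 1: d = {'a': 9, 'b': 8}
After line 2 (d['c'] = 9 + 8): d = {'a': 9, 'b': 8, 'c': 17}
After line 3: d = {'a': 94, 'b': 8, 'c': 17}

{'a': 94, 'b': 8, 'c': 17}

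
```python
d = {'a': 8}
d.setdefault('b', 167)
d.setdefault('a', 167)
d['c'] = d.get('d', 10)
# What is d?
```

After line 1: d = {'a': 8}
After line 2 (setdefault adds 'b'=167): d = {'a': 8, 'b': 167}
After line 3 (setdefault 'a' no-op, already exists): d = {'a': 8, 'b': 167}
After line 4 (get('d', 10) returns default since 'd' not in d): d = {'a': 8, 'b': 167, 'c': 10}

{'a': 8, 'b': 167, 'c': 10}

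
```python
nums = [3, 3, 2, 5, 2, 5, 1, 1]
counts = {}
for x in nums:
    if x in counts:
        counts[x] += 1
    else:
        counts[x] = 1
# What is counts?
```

Initial: counts = {}, nums = [3, 3, 2, 5, 2, 5, 1, 1]
See 3: counts = {3: 1}
See 3: counts = {3: 2}
See 2: counts = {3: 2, 2: 1}
See 5: counts = {3: 2, 2: 1, 5: 1}
See 2: counts = {3: 2, 2: 2, 5: 1}
See 5: counts = {3: 2, 2: 2, 5: 2}
See 1: counts = {3: 2, 2: 2, 5: 2, 1: 1}
See 1: counts = {3: 2, 2: 2, 5: 2, 1: 2}

{3: 2, 2: 2, 5: 2, 1: 2}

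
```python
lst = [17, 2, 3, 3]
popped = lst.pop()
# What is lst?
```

[17, 2, 3]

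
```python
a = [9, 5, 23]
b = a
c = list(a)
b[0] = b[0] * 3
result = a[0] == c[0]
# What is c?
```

After line 1: a = [9, 5, 23]
After line 2 (b = a, alias): a = [9, 5, 23], b = [9, 5, 23]
After line 3 (c = list(a) is a copy, new object): c = [9, 5, 23]
After line 4 (b[0] = 9 * 3 = 27; mutates shared a/b): a = b = [27, 5, 23], c = [9, 5, 23]
After line 5 (a[0] = 27, c[0] = 9; result = False)

[9, 5, 23]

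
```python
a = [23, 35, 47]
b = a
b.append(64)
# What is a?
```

After line 1: a = [23, 35, 47]
After line 2 (b = a is an alias, same object): a = [23, 35, 47], b = [23, 35, 47]
After line 3 (b.append mutates the shared list): a = [23, 35, 47, 64], b = [23, 35, 47, 64]

[23, 35, 47, 64]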